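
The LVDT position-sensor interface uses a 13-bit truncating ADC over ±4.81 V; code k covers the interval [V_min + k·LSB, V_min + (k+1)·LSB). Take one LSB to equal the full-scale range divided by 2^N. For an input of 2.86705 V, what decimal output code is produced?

Span: 4.81 V − (-4.81 V) = 9.62 V. LSB = 9.62 V / 2^13 ≈ 1.174 mV.
(V_in − V_min) × 2^13/range = (2.86705 − (-4.81)) × 8192/9.62 = 6537.463.
Floor → code = 6537.

6537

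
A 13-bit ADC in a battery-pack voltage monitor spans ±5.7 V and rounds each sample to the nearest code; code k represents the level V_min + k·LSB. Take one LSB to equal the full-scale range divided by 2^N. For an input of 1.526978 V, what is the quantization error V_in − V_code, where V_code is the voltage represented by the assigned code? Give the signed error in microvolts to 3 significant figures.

+391 µV

Range = 5.7 − (-5.7) = 11.4 V. LSB = 11.4 V / 2^13 ≈ 1.392 mV.
(1.526978 − (-5.7)) / LSB = 7.226978 × 8192/11.4 = 5193.2810. Nearest integer: k = 5193.
Reconstructed level: -5.7 + 5193 × 11.4/8192 V = 1.526586914 V.
e = 1.526978 − (1.526586914) = +391 µV.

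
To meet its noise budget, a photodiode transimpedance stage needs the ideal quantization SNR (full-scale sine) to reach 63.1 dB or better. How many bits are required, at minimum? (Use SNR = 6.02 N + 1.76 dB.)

N ≥ (63.1 − 1.76)/6.02 = 10.189 → N_min = 11.

11 bits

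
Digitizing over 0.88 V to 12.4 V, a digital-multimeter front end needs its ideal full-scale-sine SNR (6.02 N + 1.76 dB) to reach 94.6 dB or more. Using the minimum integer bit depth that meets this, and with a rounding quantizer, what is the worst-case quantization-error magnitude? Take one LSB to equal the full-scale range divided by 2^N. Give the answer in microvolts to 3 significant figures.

The full-scale span is 12.4 − (0.88) = 11.52 V.
6.02 N + 1.76 ≥ 94.6 gives N ≥ 15.422, so the minimum integer is 16.
Step size = 11.52/65536 V = 175.78 µV.
Half an LSB is 87.9 µV.

87.9 µV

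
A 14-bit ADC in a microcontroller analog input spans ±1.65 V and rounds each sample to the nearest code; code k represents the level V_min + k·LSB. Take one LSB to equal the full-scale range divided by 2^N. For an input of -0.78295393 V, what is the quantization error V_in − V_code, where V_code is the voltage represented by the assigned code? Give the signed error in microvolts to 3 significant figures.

Full-scale range = 1.65 V − (-1.65 V) = 3.3 V. LSB = 3.3 V / 2^14 ≈ 201.4 µV.
(-0.78295393 − (-1.65)) / LSB = 0.86704607 × 16384/3.3 = 4304.7524. Nearest integer: k = 4305.
V_code = V_min + k × range/2^14 = -1.65 + 4305 × 3.3/16384 = -0.78290405273 V.
V_in − V_code = -0.78295393 − (-0.78290405273) = −49.9 µV.

−49.9 µV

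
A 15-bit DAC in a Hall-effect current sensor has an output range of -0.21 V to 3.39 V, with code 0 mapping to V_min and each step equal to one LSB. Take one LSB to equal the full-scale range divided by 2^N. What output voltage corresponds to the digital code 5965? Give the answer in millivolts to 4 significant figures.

Span: 3.39 V − (-0.21 V) = 3.6 V. LSB = 3.6 V / 2^15.
V_out = V_min + code × LSB = -0.21 V + 5965 × 3.6 V / 32768
      = -0.21 + 0.655334 = 0.445334 V.

445.3 mV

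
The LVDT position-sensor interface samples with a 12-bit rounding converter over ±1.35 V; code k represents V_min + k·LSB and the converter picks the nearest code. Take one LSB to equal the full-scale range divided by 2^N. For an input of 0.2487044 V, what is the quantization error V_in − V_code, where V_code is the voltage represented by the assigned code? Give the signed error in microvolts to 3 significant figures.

The full-scale span is 1.35 − (-1.35) = 2.7 V. LSB = 2.7 V / 2^12 ≈ 0.6592 mV.
Position in LSBs: (0.2487044 − (-1.35)) × 4096/2.7 = 2425.2938; rounding gives k = 2425.
V_code = -1.35 + (2425/4096) × 2.7 = 0.2485107422 V.
Error = V_in − V_code = 0.2487044 − (0.2485107422) = +194 µV.

+194 µV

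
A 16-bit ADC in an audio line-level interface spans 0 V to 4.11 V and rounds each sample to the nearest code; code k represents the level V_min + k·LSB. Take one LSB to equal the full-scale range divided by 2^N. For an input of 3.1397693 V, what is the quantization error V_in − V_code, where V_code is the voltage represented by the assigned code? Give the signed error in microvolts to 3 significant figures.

Span = 4.11 V. LSB = 4.11 V / 2^16 ≈ 62.71 µV.
Position in LSBs: (3.1397693 − (0)) × 65536/4.11 = 50065.1876; rounding gives k = 50065.
V_code = 0 + (50065/65536) × 4.11 = 3.1397575378 V.
V_in − V_code = 3.1397693 − (3.1397575378) = +11.8 µV.

+11.8 µV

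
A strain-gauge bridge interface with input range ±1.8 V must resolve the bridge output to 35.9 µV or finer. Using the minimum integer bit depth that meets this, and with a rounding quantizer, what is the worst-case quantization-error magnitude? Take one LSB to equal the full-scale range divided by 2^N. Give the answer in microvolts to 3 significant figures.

Full-scale range = 1.8 V − (-1.8 V) = 3.6 V.
3.6 V / 35.9 µV = 100300. Since 2^16 = 65536 and 2^17 = 131072, N = 17.
LSB = 3.6 V ÷ 2^17 = 3.6/131072 V = 27.466 µV.
|e|_max = LSB/2 = 13.7 µV.

13.7 µV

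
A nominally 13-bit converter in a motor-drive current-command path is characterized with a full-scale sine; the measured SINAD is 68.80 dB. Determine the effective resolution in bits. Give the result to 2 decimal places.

11.14 bits

(68.80 − 1.76) / 6.02 = 67.04/6.02 = 11.1362 effective bits.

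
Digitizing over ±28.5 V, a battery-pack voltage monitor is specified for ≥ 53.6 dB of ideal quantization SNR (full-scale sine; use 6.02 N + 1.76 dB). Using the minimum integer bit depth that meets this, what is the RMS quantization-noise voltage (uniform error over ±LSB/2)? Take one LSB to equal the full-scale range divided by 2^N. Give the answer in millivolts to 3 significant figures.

32.1 mV

Range = 28.5 − (-28.5) = 57 V.
Required N = ⌈(53.6 − 1.76)/6.02⌉ = ⌈8.611⌉ = 9.
One LSB is 57 V / 512 = 111.33 mV.
σ_q = LSB/√12 = 111.33 mV/3.4641 = 32.1 mV.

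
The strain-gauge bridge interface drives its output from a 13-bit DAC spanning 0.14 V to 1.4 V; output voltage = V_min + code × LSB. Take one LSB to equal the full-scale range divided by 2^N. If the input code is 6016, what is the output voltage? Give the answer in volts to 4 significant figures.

1.065 V

Span: 1.4 V − (0.14 V) = 1.26 V. LSB = 1.26 V / 2^13.
V_out = 0.14 + 6016 × (1.26/8192) V
      = 0.14 + 0.925313 = 1.06531 V.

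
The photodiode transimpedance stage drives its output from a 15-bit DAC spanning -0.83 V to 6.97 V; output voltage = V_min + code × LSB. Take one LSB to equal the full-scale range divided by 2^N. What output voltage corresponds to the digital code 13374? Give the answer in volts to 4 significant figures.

2.354 V

The full-scale span is 6.97 − (-0.83) = 7.8 V. LSB = 7.8 V / 2^15.
V_out = V_min + code × LSB = -0.83 V + 13374 × 7.8 V / 32768
      = -0.83 + 3.18351 = 2.35351 V.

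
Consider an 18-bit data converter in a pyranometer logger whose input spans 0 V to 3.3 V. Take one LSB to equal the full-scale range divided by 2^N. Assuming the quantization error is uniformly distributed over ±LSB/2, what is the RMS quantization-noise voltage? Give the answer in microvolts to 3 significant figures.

3.63 µV

Span = 3.3 V.
LSB = 3.3 V ÷ 2^18 = 3.3/262144 V = 12.589 µV.
σ_q = LSB/√12 = 12.589 µV/3.4641 = 3.63 µV.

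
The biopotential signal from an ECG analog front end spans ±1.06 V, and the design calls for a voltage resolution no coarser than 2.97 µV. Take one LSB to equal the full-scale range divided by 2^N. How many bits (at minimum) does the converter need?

Full-scale range = 1.06 V − (-1.06 V) = 2.12 V.
Need 2^N ≥ 2.12 V / 2.97 µV = 713800 → N_min = 20.

20 bits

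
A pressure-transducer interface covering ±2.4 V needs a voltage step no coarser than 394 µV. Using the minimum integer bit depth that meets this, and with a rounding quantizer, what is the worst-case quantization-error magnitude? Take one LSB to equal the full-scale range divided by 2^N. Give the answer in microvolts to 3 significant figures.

146 µV

The full-scale span is 2.4 − (-2.4) = 4.8 V.
4.8 V / 394 µV = 12180. Since 2^13 = 8192 and 2^14 = 16384, N = 14.
LSB = 4.8 V ÷ 2^14 = 4.8/16384 V = 292.97 µV.
|e|_max = LSB/2 = 146 µV.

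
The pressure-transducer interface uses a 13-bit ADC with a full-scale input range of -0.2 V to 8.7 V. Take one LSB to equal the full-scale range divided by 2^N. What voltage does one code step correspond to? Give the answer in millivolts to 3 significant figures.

1.09 mV

Range = 8.7 − (-0.2) = 8.9 V.
There are 2^13 = 8192 steps.
LSB = 8.9 V / 2^13 = 1.09 mV.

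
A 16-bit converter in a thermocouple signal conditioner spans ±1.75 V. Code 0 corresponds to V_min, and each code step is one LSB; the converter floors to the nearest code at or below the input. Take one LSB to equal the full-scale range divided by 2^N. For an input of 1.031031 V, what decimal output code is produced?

Full-scale range = 1.75 V − (-1.75 V) = 3.5 V. LSB = 3.5 V / 2^16 ≈ 53.41 µV.
(V_in − V_min) × 2^16/range = (1.031031 − (-1.75)) × 65536/3.5 = 52073.614.
Floor → code = 52073.

52073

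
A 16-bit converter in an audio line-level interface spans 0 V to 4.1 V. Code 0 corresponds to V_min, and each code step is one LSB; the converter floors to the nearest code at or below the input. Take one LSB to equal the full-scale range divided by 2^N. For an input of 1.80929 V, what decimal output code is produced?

28920

Range is 4.1 V. LSB = 4.1 V / 2^16 ≈ 62.56 µV.
(V_in − V_min) × 2^16/range = (1.80929 − (0)) × 65536/4.1 = 28920.397.
Floor → code = 28920.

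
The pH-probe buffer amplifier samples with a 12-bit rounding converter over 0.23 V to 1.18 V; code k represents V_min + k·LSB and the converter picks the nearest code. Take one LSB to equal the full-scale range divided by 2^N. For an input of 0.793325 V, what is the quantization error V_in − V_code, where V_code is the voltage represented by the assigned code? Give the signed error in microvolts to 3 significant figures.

−41.7 µV

Full-scale range = 1.18 V − (0.23 V) = 0.95 V. LSB = 0.95 V / 2^12 ≈ 231.9 µV.
(V_in − V_min)/LSB = (0.793325 − (0.23)) × 4096/0.95 = 2428.8202 → nearest code k = 2429.
Reconstructed level: 0.23 + 2429 × 0.95/4096 V = 0.7933666992 V.
e = 0.793325 − (0.7933666992) = −41.7 µV.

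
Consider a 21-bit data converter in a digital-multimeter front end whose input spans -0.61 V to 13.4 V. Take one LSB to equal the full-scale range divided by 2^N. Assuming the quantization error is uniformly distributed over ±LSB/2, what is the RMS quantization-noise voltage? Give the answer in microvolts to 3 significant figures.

The full-scale span is 13.4 − (-0.61) = 14.01 V.
LSB = 14.01 V ÷ 2^21 = 14.01/2097152 V = 6.6805 µV.
For a uniform distribution on [−LSB/2, +LSB/2], V_rms = LSB/√12 = 6.6805 µV/3.4641 = 1.93 µV.

1.93 µV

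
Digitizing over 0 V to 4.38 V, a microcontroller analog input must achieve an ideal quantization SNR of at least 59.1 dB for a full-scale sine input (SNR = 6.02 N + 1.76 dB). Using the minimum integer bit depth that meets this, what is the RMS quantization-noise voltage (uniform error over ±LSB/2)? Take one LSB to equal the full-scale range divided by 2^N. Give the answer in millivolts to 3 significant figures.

1.23 mV

Span = 4.38 V.
6.02 N + 1.76 ≥ 59.1 gives N ≥ 9.525, so the minimum integer is 10.
LSB = 4.38 V ÷ 2^10 = 4.38/1024 V = 4.2773 mV.
σ_q = LSB/√12 = 4.2773 mV/3.4641 = 1.23 mV.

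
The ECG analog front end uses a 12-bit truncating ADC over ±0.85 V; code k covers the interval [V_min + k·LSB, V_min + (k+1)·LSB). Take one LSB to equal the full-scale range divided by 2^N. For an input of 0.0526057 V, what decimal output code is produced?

2174

The full-scale span is 0.85 − (-0.85) = 1.7 V. LSB = 1.7 V / 2^12 ≈ 415.0 µV.
V_in − V_min = 0.0526057 − (-0.85) = 0.9026057 V.
Divide by LSB: 0.9026057 × 4096/1.7 = 2174.7488.
Truncating gives code 2174.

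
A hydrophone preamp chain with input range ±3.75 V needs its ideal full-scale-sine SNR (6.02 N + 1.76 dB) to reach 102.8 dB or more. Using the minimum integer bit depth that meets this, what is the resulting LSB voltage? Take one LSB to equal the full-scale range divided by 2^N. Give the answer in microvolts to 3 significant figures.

57.2 µV

The full-scale span is 3.75 − (-3.75) = 7.5 V.
N ≥ (102.8 − 1.76)/6.02 = 16.784 → N_min = 17.
LSB = 7.5 V ÷ 2^17 = 7.5/131072 V = 57.2 µV.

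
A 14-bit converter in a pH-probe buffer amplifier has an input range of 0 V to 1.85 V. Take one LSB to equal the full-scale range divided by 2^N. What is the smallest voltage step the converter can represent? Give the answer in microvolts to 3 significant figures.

113 µV

V_FS = 1.85 V.
There are 2^14 = 16384 steps.
Step size = 1.85/16384 V = 113 µV.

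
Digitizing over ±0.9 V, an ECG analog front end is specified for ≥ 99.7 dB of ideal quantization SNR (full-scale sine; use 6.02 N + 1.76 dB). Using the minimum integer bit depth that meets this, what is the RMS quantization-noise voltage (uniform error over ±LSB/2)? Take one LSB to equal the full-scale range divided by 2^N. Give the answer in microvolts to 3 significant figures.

Full-scale range = 0.9 V − (-0.9 V) = 1.8 V.
6.02 N + 1.76 ≥ 99.7 gives N ≥ 16.269, so the minimum integer is 17.
One LSB is 1.8 V / 131072 = 13.733 µV.
RMS noise = LSB/√12 = 3.96 µV.

3.96 µV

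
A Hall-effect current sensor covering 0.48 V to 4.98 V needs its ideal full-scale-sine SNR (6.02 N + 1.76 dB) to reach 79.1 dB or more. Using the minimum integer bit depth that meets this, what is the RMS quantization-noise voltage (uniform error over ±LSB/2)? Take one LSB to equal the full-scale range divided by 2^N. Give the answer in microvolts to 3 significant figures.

Full-scale range = 4.98 V − (0.48 V) = 4.5 V.
N ≥ (79.1 − 1.76)/6.02 = 12.847 → N_min = 13.
One LSB is 4.5 V / 8192 = 0.54932 mV.
RMS noise = LSB/√12 = 159 µV.

159 µV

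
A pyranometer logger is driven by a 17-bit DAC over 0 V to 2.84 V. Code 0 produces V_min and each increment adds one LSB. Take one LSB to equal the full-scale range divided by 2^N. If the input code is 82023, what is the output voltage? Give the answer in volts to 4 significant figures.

Span = 2.84 V. LSB = 2.84 V / 2^17.
V_out = 0 + 82023 × (2.84/131072) V
      = 0 + 1.77723 = 1.77723 V.

1.777 V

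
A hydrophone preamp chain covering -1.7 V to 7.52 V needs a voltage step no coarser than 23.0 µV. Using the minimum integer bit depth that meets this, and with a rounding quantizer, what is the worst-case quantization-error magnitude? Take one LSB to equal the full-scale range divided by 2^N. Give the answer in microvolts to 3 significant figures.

The full-scale span is 7.52 − (-1.7) = 9.22 V.
9.22 V / 23.0 µV = 400900. Since 2^18 = 262144 and 2^19 = 524288, N = 19.
Step size = 9.22/524288 V = 17.586 µV.
Half an LSB is 8.79 µV.

8.79 µV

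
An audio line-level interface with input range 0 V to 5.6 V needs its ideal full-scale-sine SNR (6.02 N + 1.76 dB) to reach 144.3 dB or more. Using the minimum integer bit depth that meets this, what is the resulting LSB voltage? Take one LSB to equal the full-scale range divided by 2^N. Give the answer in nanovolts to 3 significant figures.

V_FS = 5.6 V.
Solving 6.02 N ≥ 144.3 − 1.76: N ≥ 23.678. Round up → N = 24.
One LSB is 5.6 V / 16777216 = 334 nV.

334 nV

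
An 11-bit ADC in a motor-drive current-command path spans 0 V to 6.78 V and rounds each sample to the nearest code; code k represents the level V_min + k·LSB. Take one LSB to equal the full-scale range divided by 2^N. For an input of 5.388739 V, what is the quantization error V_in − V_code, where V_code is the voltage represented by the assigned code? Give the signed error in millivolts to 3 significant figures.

−0.831 mV

Span = 6.78 V. LSB = 6.78 V / 2^11 ≈ 3.311 mV.
Position in LSBs: (5.388739 − (0)) × 2048/6.78 = 1627.7489; rounding gives k = 1628.
Reconstructed level: 0 + 1628 × 6.78/2048 V = 5.389570313 V.
V_in − V_code = 5.388739 − (5.389570313) = −0.831 mV.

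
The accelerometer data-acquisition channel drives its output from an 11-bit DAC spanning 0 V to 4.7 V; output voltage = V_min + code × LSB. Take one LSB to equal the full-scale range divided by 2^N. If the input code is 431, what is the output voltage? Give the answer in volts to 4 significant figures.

0.9891 V

Full-scale range = 4.7 V. LSB = 4.7 V / 2^11.
Output = V_min + (431/2048) × range = 0 + 0.210449 × 4.7 V
      = 0 + 0.989111 = 0.989111 V.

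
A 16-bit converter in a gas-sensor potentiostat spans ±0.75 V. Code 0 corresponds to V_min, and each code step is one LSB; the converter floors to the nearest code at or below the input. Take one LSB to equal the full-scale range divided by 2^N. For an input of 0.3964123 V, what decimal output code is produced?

50087

Range = 0.75 − (-0.75) = 1.5 V. LSB = 1.5 V / 2^16 ≈ 22.89 µV.
V_in − V_min = 0.3964123 − (-0.75) = 1.1464123 V.
Divide by LSB: 1.1464123 × 65536/1.5 = 50087.5177.
Truncating gives code 50087.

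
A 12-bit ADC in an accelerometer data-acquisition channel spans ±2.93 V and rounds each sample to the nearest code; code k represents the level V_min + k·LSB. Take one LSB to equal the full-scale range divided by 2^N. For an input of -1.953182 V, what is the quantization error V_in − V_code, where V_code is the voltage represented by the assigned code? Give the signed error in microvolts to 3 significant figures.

Full-scale range = 2.93 V − (-2.93 V) = 5.86 V. LSB = 5.86 V / 2^12 ≈ 1.431 mV.
Position in LSBs: (-1.953182 − (-2.93)) × 4096/5.86 = 682.7724; rounding gives k = 683.
V_code = -2.93 + (683/4096) × 5.86 = -1.952856445 V.
Error = V_in − V_code = -1.953182 − (-1.952856445) = −326 µV.

−326 µV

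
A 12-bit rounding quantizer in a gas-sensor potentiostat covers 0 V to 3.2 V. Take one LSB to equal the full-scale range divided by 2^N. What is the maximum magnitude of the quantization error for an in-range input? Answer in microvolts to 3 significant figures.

391 µV

V_FS = 3.2 V.
Step size = 3.2/4096 V = 0.78125 mV.
|e|_max = LSB/2 = 391 µV.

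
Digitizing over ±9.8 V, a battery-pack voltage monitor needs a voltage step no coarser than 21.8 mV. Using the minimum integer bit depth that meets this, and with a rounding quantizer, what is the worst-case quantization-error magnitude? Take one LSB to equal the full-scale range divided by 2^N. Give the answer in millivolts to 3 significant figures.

Span: 9.8 V − (-9.8 V) = 19.6 V.
Levels needed ≥ 19.6/21.8 mV = 899.1. 2^10 = 1024 suffices, so N_min = 10.
Step size = 19.6/1024 V = 19.141 mV.
Max error for round-to-nearest is LSB/2 = 9.57 mV.

9.57 mV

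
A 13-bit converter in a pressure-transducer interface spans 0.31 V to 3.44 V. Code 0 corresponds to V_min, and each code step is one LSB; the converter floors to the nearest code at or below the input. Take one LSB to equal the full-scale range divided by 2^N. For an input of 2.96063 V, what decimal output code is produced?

Full-scale range = 3.44 V − (0.31 V) = 3.13 V. LSB = 3.13 V / 2^13 ≈ 382.1 µV.
(V_in − V_min) × 2^13/range = (2.96063 − (0.31)) × 8192/3.13 = 6937.368.
Floor → code = 6937.

6937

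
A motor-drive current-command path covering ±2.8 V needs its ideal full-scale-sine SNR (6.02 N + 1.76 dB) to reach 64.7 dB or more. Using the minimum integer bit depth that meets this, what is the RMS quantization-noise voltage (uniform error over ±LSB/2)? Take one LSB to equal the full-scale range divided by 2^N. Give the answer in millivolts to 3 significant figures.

0.789 mV

Span: 2.8 V − (-2.8 V) = 5.6 V.
N ≥ (64.7 − 1.76)/6.02 = 10.455 → N_min = 11.
LSB = 5.6 V ÷ 2^11 = 5.6/2048 V = 2.7344 mV.
σ_q = LSB/√12 = 2.7344 mV/3.4641 = 0.789 mV.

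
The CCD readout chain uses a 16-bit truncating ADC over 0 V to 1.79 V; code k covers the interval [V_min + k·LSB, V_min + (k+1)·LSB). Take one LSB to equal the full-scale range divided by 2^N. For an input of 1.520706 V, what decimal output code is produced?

Span = 1.79 V. LSB = 1.79 V / 2^16 ≈ 27.31 µV.
(V_in − V_min) × 2^16/range = (1.520706 − (0)) × 65536/1.79 = 55676.530.
Floor → code = 55676.

55676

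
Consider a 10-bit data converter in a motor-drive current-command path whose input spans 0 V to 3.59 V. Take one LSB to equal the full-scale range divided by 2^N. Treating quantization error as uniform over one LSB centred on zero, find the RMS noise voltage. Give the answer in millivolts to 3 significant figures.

Full-scale range = 3.59 V.
LSB = 3.59 V / 2^10 = 3.5059 mV.
V_rms = LSB/√12 = 3.5059 mV / √12 = 1.01 mV.

1.01 mV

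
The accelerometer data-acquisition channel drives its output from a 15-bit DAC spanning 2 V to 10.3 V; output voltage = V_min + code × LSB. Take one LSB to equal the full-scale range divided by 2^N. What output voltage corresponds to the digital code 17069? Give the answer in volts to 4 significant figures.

Full-scale range = 10.3 V − (2 V) = 8.3 V. LSB = 8.3 V / 2^15.
V_out = 2 + 17069 × (8.3/32768) V
      = 2 + 4.32351 = 6.32351 V.

6.324 V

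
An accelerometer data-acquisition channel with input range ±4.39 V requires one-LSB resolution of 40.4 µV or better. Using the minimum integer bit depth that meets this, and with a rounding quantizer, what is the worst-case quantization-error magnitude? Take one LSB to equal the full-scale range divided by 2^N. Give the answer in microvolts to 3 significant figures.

16.7 µV

Range = 4.39 − (-4.39) = 8.78 V.
Required number of levels: 8.78/40.4 µV = 217330; smallest N with 2^N ≥ that is 18.
LSB = 8.78 V ÷ 2^18 = 8.78/262144 V = 33.493 µV.
Half an LSB is 16.7 µV.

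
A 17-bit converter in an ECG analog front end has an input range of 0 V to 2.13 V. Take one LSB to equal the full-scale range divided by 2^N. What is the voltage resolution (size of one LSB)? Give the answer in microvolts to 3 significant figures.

16.3 µV

Span = 2.13 V.
2^17 = 131072 levels.
Step size = 2.13/131072 V = 16.3 µV.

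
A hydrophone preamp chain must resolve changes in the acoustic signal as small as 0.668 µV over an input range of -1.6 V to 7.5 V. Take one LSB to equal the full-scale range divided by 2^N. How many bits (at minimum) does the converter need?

The full-scale span is 7.5 − (-1.6) = 9.1 V.
9.1 V / 0.668 µV = 1.362e7. Since 2^23 = 8388608 and 2^24 = 16777216, N = 24.

24 bits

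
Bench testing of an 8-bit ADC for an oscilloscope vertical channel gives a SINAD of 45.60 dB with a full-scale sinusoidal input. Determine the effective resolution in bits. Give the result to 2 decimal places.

(45.60 − 1.76) / 6.02 = 43.84/6.02 = 7.2824 effective bits.

7.28 bits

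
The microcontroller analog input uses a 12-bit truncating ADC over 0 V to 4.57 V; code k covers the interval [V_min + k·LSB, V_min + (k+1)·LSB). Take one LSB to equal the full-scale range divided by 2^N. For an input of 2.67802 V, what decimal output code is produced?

2400

Span = 4.57 V. LSB = 4.57 V / 2^12 ≈ 1.116 mV.
(V_in − V_min) × 2^12/range = (2.67802 − (0)) × 4096/4.57 = 2400.256.
Floor → code = 2400.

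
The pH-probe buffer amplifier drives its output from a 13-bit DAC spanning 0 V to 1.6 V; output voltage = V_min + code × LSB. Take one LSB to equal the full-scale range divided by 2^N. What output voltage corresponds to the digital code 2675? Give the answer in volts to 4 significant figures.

V_FS = 1.6 V. LSB = 1.6 V / 2^13.
Output = V_min + (2675/8192) × range = 0 + 0.326538 × 1.6 V
      = 0 V + 0.522461 V = 0.522461 V.

0.5225 V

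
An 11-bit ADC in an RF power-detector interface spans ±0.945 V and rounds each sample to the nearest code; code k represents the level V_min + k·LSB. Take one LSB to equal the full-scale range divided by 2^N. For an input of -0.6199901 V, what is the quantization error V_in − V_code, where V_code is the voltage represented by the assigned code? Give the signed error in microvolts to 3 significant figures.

+166 µV

Range = 0.945 − (-0.945) = 1.89 V. LSB = 1.89 V / 2^11 ≈ 0.9229 mV.
(-0.6199901 − (-0.945)) / LSB = 0.3250099 × 2048/1.89 = 352.1800. Nearest integer: k = 352.
V_code = -0.945 + (352/2048) × 1.89 = -0.6201562500 V.
Error = V_in − V_code = -0.6199901 − (-0.6201562500) = +166 µV.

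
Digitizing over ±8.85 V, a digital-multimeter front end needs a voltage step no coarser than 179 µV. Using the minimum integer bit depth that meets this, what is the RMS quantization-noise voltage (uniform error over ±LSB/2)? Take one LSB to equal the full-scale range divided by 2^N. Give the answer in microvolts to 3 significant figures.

39.0 µV

Span: 8.85 V − (-8.85 V) = 17.7 V.
Need 2^N ≥ 17.7 V / 179 µV = 98880 → N_min = 17.
Step size = 17.7/131072 V = 135.04 µV.
V_rms = LSB/√12 = 39.0 µV.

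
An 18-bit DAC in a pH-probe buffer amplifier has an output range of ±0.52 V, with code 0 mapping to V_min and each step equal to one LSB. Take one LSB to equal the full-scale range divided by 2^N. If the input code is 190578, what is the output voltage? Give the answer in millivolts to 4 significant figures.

236.1 mV

Full-scale range = 0.52 V − (-0.52 V) = 1.04 V. LSB = 1.04 V / 2^18.
V_out = V_min + code × LSB = -0.52 V + 190578 × 1.04 V / 262144
      = -0.52 + 0.756077 = 0.236077 V.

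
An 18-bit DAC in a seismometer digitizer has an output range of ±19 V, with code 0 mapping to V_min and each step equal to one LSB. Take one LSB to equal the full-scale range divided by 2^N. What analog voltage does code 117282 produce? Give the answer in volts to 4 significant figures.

Range = 19 − (-19) = 38 V. LSB = 38 V / 2^18.
V_out = V_min + code × LSB = -19 V + 117282 × 38 V / 262144
      = -19 V + 17.0010 V = -1.99898 V.

-1.999 V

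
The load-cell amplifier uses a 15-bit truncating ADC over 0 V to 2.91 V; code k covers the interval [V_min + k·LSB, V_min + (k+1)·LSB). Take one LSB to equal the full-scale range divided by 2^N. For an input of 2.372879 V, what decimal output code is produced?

26719

V_FS = 2.91 V. LSB = 2.91 V / 2^15 ≈ 88.81 µV.
(V_in − V_min) × 2^15/range = (2.372879 − (0)) × 32768/2.91 = 26719.759.
Floor → code = 26719.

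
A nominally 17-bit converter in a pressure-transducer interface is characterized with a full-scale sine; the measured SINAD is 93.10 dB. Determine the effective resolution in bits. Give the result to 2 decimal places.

15.17 bits

ENOB = (93.10 − 1.76)/6.02 = 15.1728 bits.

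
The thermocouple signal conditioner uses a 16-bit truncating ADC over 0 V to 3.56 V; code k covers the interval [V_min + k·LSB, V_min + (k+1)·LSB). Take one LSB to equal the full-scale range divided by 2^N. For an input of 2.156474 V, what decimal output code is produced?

39698

V_FS = 3.56 V. LSB = 3.56 V / 2^16 ≈ 54.32 µV.
code = ⌊(V_in − V_min)/LSB⌋ = ⌊(V_in − V_min) × 2^16 / range⌋
     = ⌊(2.156474 − (0)) × 65536 / 3.56⌋ = ⌊2.156474 × 65536/3.56⌋
     = ⌊39698.506⌋ = 39698.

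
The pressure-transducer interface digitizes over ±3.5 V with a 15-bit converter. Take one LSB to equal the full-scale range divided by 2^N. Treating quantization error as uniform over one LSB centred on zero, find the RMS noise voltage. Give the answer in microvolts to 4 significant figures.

The full-scale span is 3.5 − (-3.5) = 7 V.
Step size = 7/32768 V = 213.623 µV.
V_rms = LSB/√12 = 213.623 µV / √12 = 61.67 µV.

61.67 µV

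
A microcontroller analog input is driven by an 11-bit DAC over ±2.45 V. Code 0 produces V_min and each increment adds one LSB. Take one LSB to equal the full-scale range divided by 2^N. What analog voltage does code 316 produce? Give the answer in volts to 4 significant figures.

Span: 2.45 V − (-2.45 V) = 4.9 V. LSB = 4.9 V / 2^11.
Output = V_min + (316/2048) × range = -2.45 + 0.154297 × 4.9 V
      = -2.45 + 0.756055 = -1.69395 V.

-1.694 V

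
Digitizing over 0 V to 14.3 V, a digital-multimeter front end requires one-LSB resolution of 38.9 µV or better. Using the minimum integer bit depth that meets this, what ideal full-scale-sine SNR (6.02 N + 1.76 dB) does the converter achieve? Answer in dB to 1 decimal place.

V_FS = 14.3 V.
Need 2^N ≥ 14.3 V / 38.9 µV = 367600 → N_min = 19.
Ideal SNR at N = 19: 6.02·19 + 1.76 = 116.1 dB.

116.1 dB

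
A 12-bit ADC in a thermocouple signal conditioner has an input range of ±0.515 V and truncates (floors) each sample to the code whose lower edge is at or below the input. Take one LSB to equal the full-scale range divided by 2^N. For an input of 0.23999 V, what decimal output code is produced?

3002

The full-scale span is 0.515 − (-0.515) = 1.03 V. LSB = 1.03 V / 2^12 ≈ 251.5 µV.
code = ⌊(V_in − V_min)/LSB⌋ = ⌊(V_in − V_min) × 2^12 / range⌋
     = ⌊(0.23999 − (-0.515)) × 4096 / 1.03⌋ = ⌊0.75499 × 4096/1.03⌋
     = ⌊3002.368⌋ = 3002.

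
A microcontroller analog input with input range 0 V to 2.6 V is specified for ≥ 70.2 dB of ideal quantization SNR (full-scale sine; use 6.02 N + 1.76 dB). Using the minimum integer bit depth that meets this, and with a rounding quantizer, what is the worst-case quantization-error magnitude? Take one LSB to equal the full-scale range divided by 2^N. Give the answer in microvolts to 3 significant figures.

Range is 2.6 V.
Solving 6.02 N ≥ 70.2 − 1.76: N ≥ 11.369. Round up → N = 12.
Step size = 2.6/4096 V = 0.63477 mV.
Max error for round-to-nearest is LSB/2 = 317 µV.

317 µV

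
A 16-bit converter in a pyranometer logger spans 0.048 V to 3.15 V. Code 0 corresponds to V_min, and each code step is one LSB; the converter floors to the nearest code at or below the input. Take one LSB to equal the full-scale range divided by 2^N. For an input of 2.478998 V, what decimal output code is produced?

The full-scale span is 3.15 − (0.048) = 3.102 V. LSB = 3.102 V / 2^16 ≈ 47.33 µV.
V_in − V_min = 2.478998 − (0.048) = 2.430998 V.
Divide by LSB: 2.430998 × 65536/3.102 = 51359.7308.
Truncating gives code 51359.

51359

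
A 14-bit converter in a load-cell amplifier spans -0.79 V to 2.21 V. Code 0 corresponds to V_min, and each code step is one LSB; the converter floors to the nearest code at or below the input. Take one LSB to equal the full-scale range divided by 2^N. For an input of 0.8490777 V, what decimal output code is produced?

Full-scale range = 2.21 V − (-0.79 V) = 3 V. LSB = 3 V / 2^14 ≈ 183.1 µV.
V_in − V_min = 0.8490777 − (-0.79) = 1.6390777 V.
Divide by LSB: 1.6390777 × 16384/3 = 8951.5497.
Truncating gives code 8951.

8951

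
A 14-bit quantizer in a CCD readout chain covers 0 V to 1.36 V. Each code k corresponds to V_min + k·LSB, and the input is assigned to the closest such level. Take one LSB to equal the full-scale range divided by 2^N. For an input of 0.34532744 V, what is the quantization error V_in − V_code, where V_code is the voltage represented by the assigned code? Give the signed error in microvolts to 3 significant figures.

+14.9 µV

V_FS = 1.36 V. LSB = 1.36 V / 2^14 ≈ 83.01 µV.
Position in LSBs: (0.34532744 − (0)) × 16384/1.36 = 4160.1800; rounding gives k = 4160.
V_code = 0 + (4160/16384) × 1.36 = 0.34531250000 V.
V_in − V_code = 0.34532744 − (0.34531250000) = +14.9 µV.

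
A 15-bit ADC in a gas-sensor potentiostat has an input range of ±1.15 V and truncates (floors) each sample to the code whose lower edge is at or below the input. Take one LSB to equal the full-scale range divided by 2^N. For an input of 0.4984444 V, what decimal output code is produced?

Full-scale range = 1.15 V − (-1.15 V) = 2.3 V. LSB = 2.3 V / 2^15 ≈ 70.19 µV.
code = ⌊(V_in − V_min)/LSB⌋ = ⌊(V_in − V_min) × 2^15 / range⌋
     = ⌊(0.4984444 − (-1.15)) × 32768 / 2.3⌋ = ⌊1.6484444 × 32768/2.3⌋
     = ⌊23485.316⌋ = 23485.

23485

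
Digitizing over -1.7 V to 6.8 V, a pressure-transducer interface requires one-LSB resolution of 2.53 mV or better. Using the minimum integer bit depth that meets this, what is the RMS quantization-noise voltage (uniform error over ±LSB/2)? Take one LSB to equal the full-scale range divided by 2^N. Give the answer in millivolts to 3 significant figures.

0.599 mV

The full-scale span is 6.8 − (-1.7) = 8.5 V.
Need 2^N ≥ 8.5 V / 2.53 mV = 3360 → N_min = 12.
Step size = 8.5/4096 V = 2.0752 mV.
σ_q = LSB/√12 = 2.0752 mV/3.4641 = 0.599 mV.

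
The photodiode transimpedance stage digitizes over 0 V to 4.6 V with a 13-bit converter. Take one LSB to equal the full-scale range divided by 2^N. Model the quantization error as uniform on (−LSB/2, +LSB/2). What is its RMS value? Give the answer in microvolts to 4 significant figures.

Full-scale range = 4.6 V.
One LSB is 4.6 V / 8192 = 0.561523 mV.
σ_q = LSB/√12 = 0.561523 mV/3.4641 = 162.1 µV.

162.1 µV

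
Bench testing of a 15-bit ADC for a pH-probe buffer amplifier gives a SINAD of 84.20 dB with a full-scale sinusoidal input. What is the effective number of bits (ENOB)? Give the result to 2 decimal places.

ENOB = (84.20 − 1.76)/6.02 = 13.6944 bits.

13.69 bits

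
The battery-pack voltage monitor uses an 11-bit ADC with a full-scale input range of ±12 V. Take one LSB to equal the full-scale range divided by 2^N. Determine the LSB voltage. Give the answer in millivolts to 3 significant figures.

11.7 mV

Span: 12 V − (-12 V) = 24 V.
There are 2^11 = 2048 steps.
Step size = 24/2048 V = 11.7 mV.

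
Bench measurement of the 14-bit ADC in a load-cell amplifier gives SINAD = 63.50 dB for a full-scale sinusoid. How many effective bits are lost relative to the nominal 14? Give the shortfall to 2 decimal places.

ENOB = (SINAD − 1.76)/6.02 = (63.50 − 1.76)/6.02 = 10.2558 bits.
Shortfall = 14 − 10.2558 = 3.7442 bits.

3.74 bits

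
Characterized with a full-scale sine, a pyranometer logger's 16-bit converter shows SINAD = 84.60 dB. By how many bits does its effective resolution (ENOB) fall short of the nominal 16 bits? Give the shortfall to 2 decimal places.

Effective bits = (84.60 − 1.76)/6.02 = 13.7608.
Shortfall = 16 − 13.7608 = 2.2392 bits.

2.24 bits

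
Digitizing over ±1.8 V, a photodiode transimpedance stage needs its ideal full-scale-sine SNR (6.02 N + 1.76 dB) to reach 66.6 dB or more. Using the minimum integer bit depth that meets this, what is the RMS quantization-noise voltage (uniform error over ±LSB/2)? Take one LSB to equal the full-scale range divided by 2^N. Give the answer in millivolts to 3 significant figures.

0.507 mV

Range = 1.8 − (-1.8) = 3.6 V.
Required N = ⌈(66.6 − 1.76)/6.02⌉ = ⌈10.771⌉ = 11.
One LSB is 3.6 V / 2048 = 1.7578 mV.
σ_q = LSB/√12 = 1.7578 mV/3.4641 = 0.507 mV.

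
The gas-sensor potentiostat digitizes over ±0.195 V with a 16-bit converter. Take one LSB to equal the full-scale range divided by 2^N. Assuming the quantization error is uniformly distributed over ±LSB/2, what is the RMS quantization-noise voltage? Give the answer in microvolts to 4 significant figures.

1.718 µV

Range = 0.195 − (-0.195) = 0.39 V.
LSB = 0.39 V ÷ 2^16 = 0.39/65536 V = 5.95093 µV.
RMS of a uniform error over width LSB is LSB/√12 = 1.718 µV.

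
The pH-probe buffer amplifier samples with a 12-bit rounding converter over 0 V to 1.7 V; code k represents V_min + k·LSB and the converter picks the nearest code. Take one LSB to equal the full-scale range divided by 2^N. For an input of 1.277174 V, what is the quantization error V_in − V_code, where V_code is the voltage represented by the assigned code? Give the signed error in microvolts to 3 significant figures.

+98.8 µV

V_FS = 1.7 V. LSB = 1.7 V / 2^12 ≈ 415.0 µV.
(V_in − V_min)/LSB = (1.277174 − (0)) × 4096/1.7 = 3077.2381 → nearest code k = 3077.
Reconstructed level: 0 + 3077 × 1.7/4096 V = 1.277075195 V.
Error = V_in − V_code = 1.277174 − (1.277075195) = +98.8 µV.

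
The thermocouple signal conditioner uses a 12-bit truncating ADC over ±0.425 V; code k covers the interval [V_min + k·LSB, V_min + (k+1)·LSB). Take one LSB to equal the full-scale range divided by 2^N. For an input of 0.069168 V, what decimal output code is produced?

2381

Range = 0.425 − (-0.425) = 0.85 V. LSB = 0.85 V / 2^12 ≈ 207.5 µV.
code = ⌊(V_in − V_min)/LSB⌋ = ⌊(V_in − V_min) × 2^12 / range⌋
     = ⌊(0.069168 − (-0.425)) × 4096 / 0.85⌋ = ⌊0.494168 × 4096/0.85⌋
     = ⌊2381.308⌋ = 2381.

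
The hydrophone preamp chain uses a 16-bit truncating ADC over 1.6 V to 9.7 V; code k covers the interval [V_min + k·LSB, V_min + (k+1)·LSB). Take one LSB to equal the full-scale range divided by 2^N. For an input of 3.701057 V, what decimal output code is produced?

16999

Full-scale range = 9.7 V − (1.6 V) = 8.1 V. LSB = 8.1 V / 2^16 ≈ 123.6 µV.
(V_in − V_min) × 2^16/range = (3.701057 − (1.6)) × 65536/8.1 = 16999.367.
Floor → code = 16999.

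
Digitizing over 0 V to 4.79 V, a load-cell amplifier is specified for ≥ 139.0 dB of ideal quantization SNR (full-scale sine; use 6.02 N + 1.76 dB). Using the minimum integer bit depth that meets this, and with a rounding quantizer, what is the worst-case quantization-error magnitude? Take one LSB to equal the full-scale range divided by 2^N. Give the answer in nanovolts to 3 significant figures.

286 nV

Range is 4.79 V.
N ≥ (139.0 − 1.76)/6.02 = 22.797 → N_min = 23.
One LSB is 4.79 V / 8388608 = 0.57101 µV.
Half an LSB is 286 nV.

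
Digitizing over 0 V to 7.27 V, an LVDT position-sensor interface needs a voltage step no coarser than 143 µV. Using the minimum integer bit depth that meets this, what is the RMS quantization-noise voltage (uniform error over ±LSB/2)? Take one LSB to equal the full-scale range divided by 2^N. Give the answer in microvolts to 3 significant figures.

V_FS = 7.27 V.
Levels needed ≥ 7.27/143 µV = 50840. 2^16 = 65536 suffices, so N_min = 16.
LSB = 7.27 V ÷ 2^16 = 7.27/65536 V = 110.93 µV.
RMS noise = LSB/√12 = 32.0 µV.

32.0 µV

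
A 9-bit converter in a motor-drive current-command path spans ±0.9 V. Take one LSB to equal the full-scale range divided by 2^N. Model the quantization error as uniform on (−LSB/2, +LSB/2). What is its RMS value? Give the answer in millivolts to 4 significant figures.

1.015 mV

The full-scale span is 0.9 − (-0.9) = 1.8 V.
One LSB is 1.8 V / 512 = 3.51563 mV.
V_rms = LSB/√12 = 3.51563 mV / √12 = 1.015 mV.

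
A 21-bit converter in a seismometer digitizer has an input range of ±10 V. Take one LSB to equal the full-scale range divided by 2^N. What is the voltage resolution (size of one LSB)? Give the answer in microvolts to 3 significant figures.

9.54 µV

The full-scale span is 10 − (-10) = 20 V.
2^21 = 2097152 levels.
LSB = 20 V / 2^21 = 9.54 µV.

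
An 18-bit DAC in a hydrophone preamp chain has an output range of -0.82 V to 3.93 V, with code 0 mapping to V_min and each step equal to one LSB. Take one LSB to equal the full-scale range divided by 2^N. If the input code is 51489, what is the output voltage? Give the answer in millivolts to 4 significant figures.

113.0 mV

Range = 3.93 − (-0.82) = 4.75 V. LSB = 4.75 V / 2^18.
V_out = -0.82 + 51489 × (4.75/262144) V
      = -0.82 + 0.932971 = 0.112971 V.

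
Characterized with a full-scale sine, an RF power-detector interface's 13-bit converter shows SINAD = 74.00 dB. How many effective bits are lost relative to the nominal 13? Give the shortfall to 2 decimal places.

1.00 bits

ENOB = (SINAD − 1.76)/6.02 = (74.00 − 1.76)/6.02 = 12.0000 bits.
Lost resolution: 13 − 12.0000 = 1.0000 bits.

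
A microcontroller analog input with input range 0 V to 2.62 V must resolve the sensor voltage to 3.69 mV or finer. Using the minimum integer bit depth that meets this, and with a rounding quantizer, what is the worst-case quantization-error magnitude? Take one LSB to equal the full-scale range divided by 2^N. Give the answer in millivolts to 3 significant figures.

Range is 2.62 V.
2.62 V / 3.69 mV = 710.0. Since 2^9 = 512 and 2^10 = 1024, N = 10.
Step size = 2.62/1024 V = 2.5586 mV.
Half an LSB is 1.28 mV.

1.28 mV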